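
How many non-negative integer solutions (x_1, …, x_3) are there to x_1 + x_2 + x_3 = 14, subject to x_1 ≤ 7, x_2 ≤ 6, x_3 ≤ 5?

Ignoring the caps, the number of non-negative solutions to x_1+…+x_3 = 14 is C(16,2) = 120.
Subtract solutions that violate a single cap (substitute x_i' = x_i − (cap_i+1)): x_1 ≥ 8 gives C(8,2) = 28; x_2 ≥ 7 gives C(9,2) = 36; x_3 ≥ 6 gives C(10,2) = 45. Together 109.
Add back pairs where two caps are both exceeded: 0 + 1 + 3 = 4.
By inclusion–exclusion the count is 120 − 109 + 4 = 15.

15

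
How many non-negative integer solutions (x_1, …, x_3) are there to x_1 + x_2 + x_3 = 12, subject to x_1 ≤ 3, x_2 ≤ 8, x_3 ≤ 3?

6

By stars and bars, unrestricted non-negative solutions to x_1+…+x_3 = 12 number C(12+2,2) = 91.
Subtract solutions that violate a single cap (substitute x_i' = x_i − (cap_i+1)): x_1 ≥ 4 gives C(10,2) = 45; x_2 ≥ 9 gives C(5,2) = 10; x_3 ≥ 4 gives C(10,2) = 45. Together 100.
Add back pairs where two caps are both exceeded: 0 + 15 + 0 = 15.
By inclusion–exclusion the count is 91 − 100 + 15 = 6.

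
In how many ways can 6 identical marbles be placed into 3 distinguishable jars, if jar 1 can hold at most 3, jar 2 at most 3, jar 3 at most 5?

15

Without the upper bounds there are C(8,2) = 28 ways to split 6 among 3 jars.
Subtract solutions that violate a single cap (substitute x_i' = x_i − (cap_i+1)): x_1 ≥ 4 gives C(4,2) = 6; x_2 ≥ 4 gives C(4,2) = 6; x_3 ≥ 6 gives C(2,2) = 1. Together 13.
No two caps can be exceeded simultaneously, so the pair terms are all 0.
By inclusion–exclusion the count is 28 − 13 + 0 = 15.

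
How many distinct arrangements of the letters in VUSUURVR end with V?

420

Fix V in the last position and arrange the remaining 7 letters.
Those 7 letters have R appearing twice and U appearing 3 times, giving (7)!/(3!·2!) = 420.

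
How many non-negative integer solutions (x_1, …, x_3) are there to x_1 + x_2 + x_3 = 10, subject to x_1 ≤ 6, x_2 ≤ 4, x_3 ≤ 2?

Ignoring the caps, the number of non-negative solutions to x_1+…+x_3 = 10 is C(12,2) = 66.
Subtract solutions that violate a single cap (substitute x_i' = x_i − (cap_i+1)): x_1 ≥ 7 gives C(5,2) = 10; x_2 ≥ 5 gives C(7,2) = 21; x_3 ≥ 3 gives C(9,2) = 36. Together 67.
Add back pairs where two caps are both exceeded: 0 + 1 + 6 = 7.
By inclusion–exclusion the count is 66 − 67 + 7 = 6.

6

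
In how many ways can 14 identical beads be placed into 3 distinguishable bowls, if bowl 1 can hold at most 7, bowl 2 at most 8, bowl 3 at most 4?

Ignoring the caps, the number of non-negative solutions to x_1+…+x_3 = 14 is C(16,2) = 120.
Subtract solutions that violate a single cap (substitute x_i' = x_i − (cap_i+1)): x_1 ≥ 8 gives C(8,2) = 28; x_2 ≥ 9 gives C(7,2) = 21; x_3 ≥ 5 gives C(11,2) = 55. Together 104.
Add back pairs where two caps are both exceeded: 0 + 3 + 1 = 4.
By inclusion–exclusion the count is 120 − 104 + 4 = 20.

20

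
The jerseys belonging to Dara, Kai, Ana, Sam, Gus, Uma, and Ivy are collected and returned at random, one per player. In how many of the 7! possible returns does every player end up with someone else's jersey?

1854

Let Aᵢ be the assignments in which player i gets their old jersey. We want the size of the complement of A₁∪…∪A_7.
By inclusion–exclusion this is Σ_{j=0}^{7} (−1)^j C(7,j)·(7−j)!.
Computing: 5040 − 5040 + 2520 − 840 + 210 − 42 + 7 − 1 = 1854.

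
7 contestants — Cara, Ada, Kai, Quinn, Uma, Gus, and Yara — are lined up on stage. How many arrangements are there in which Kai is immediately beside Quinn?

1440

Treat {Kai, Quinn} as a single unit. There are 6 units to order, and the pair itself can be ordered 2 ways.
So the count is 2·(6)! = 1440.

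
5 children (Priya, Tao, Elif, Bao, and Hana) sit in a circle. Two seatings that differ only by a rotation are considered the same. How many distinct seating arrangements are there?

24

Fix one person's seat to break rotational symmetry; the remaining 4 people can be arranged in (4)! = 24 ways.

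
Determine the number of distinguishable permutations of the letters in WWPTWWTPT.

Letter multiplicities in WWPTWWTPT: P×2, T×3, W×4.
So there are 9! / (4!·3!·2!) = 1260 distinguishable arrangements.

1260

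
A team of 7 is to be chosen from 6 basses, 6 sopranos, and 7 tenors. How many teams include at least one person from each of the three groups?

46165

Unrestricted: C(19,7) = 50388 ways to pick any 7 of the 19.
Selections missing a whole group: no basses → C(13,7) = 1716; no sopranos → C(13,7) = 1716; no tenors → C(12,7) = 792.
Add back selections omitting two groups (i.e. drawn from a single group): C(6,7) + C(6,7) + C(7,7) = 1.
By inclusion–exclusion: 50388 − 4224 + 1 = 46165.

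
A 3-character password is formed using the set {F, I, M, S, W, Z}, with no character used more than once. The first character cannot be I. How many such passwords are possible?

100

The first character has 6−1 = 5 choices (anything except I).
The remaining 2 characters are filled from the other 5 symbols without repetition: 5 × 4 = 20.
Total: 5 × 20 = 100.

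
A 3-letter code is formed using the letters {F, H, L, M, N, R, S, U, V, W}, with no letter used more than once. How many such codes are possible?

720

This is a permutation of 3 out of 10: P(10,3) = 10!/7!.
That product is 10 × 9 × 8 = 720.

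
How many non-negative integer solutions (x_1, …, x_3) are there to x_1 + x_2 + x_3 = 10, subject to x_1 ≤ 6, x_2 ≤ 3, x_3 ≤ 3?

6

By stars and bars, unrestricted non-negative solutions to x_1+…+x_3 = 10 number C(10+2,2) = 66.
Subtract solutions that violate a single cap (substitute x_i' = x_i − (cap_i+1)): x_1 ≥ 7 gives C(5,2) = 10; x_2 ≥ 4 gives C(8,2) = 28; x_3 ≥ 4 gives C(8,2) = 28. Together 66.
Add back pairs where two caps are both exceeded: 0 + 0 + 6 = 6.
By inclusion–exclusion the count is 66 − 66 + 6 = 6.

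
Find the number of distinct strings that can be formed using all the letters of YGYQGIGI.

Letter multiplicities in YGYQGIGI: G×3, I×2, Q×1, Y×2.
Dividing 8! = 40320 by 3!·2!·2! = 24 for the repeated letters gives 1680.

1680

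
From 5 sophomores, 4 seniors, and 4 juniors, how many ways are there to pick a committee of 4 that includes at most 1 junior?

462

Split by how many juniors are chosen (0 through 1).
Sum: C(4,0)·C(9,4) + C(4,1)·C(9,3) = 126 + 336 = 462.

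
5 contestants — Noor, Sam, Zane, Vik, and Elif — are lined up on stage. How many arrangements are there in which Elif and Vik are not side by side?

Of the 5! = 120 arrangements, those with Elif and Vik adjacent number 2 × 4! = 48 (treat the pair as a block with 2 internal orders).
So 120 − 48 = 72 arrangements keep them apart.

72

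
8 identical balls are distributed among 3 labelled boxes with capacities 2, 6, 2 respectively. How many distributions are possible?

By stars and bars, unrestricted non-negative solutions to x_1+…+x_3 = 8 number C(8+2,2) = 45.
Subtract solutions that violate a single cap (substitute x_i' = x_i − (cap_i+1)): x_1 ≥ 3 gives C(7,2) = 21; x_2 ≥ 7 gives C(3,2) = 3; x_3 ≥ 3 gives C(7,2) = 21. Together 45.
Add back pairs where two caps are both exceeded: 0 + 6 + 0 = 6.
By inclusion–exclusion the count is 45 − 45 + 6 = 6.

6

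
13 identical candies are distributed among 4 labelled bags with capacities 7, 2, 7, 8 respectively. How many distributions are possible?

151

By stars and bars, unrestricted non-negative solutions to x_1+…+x_4 = 13 number C(13+3,3) = 560.
Subtract solutions that violate a single cap (substitute x_i' = x_i − (cap_i+1)): x_1 ≥ 8 gives C(8,3) = 56; x_2 ≥ 3 gives C(13,3) = 286; x_3 ≥ 8 gives C(8,3) = 56; x_4 ≥ 9 gives C(7,3) = 35. Together 433.
Add back pairs where two caps are both exceeded: 10 + 0 + 0 + 10 + 4 + 0 = 24.
By inclusion–exclusion the count is 560 − 433 + 24 = 151.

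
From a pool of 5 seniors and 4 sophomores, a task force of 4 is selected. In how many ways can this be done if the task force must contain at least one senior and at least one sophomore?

Unrestricted: C(9,4) = 126 ways to pick any 4 of the 9.
Selections missing a whole group: no seniors → C(4,4) = 1; no sophomores → C(5,4) = 5.
Both groups omitted at once is impossible, so 126 − 6 = 120.

120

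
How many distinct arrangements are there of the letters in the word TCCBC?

Letter multiplicities in TCCBC: B×1, C×3, T×1.
Dividing 5! = 120 by 3! = 6 for the repeated letters gives 20.

20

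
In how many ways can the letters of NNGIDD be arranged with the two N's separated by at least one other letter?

120

Total arrangements of NNGIDD: 6!/(2!·2!) = 180.
If the two N's are adjacent, glue them into one block, leaving 5 items to arrange: (5)!/(2!) = 60 ways.
Hence 180 − 60 = 120.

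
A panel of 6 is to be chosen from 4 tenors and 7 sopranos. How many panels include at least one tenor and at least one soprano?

With no constraint there are C(11,6) = 462 possible selections.
Subtract selections that omit an entire group: no tenors → C(7,6) = 7; no sopranos → C(4,6) = 0.
Both groups omitted at once is impossible, so 462 − 7 = 455.

455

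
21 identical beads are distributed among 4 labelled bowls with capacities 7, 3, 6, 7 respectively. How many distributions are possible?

Without the upper bounds there are C(24,3) = 2024 ways to split 21 among 4 bowls.
Subtract solutions that violate a single cap (substitute x_i' = x_i − (cap_i+1)): x_1 ≥ 8 gives C(16,3) = 560; x_2 ≥ 4 gives C(20,3) = 1140; x_3 ≥ 7 gives C(17,3) = 680; x_4 ≥ 8 gives C(16,3) = 560. Together 2940.
Add back pairs where two caps are both exceeded: 220 + 84 + 56 + 286 + 220 + 84 = 950.
Subtract triples: 10 + 4 + 0 + 10 = 24.
By inclusion–exclusion the count is 2024 − 2940 + 950 − 24 = 10.

10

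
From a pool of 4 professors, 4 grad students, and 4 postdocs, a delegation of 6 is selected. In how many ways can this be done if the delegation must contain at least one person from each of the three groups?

840

Unrestricted: C(12,6) = 924 ways to pick any 6 of the 12.
Selections missing a whole group: no professors → C(8,6) = 28; no grad students → C(8,6) = 28; no postdocs → C(8,6) = 28.
Add back selections omitting two groups (i.e. drawn from a single group): C(4,6) + C(4,6) + C(4,6) = 0.
By inclusion–exclusion: 924 − 84 + 0 = 840.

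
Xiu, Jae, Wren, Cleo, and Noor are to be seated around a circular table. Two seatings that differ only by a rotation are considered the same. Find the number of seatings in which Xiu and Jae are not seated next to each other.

12

All circular seatings of 5 people number (4)! = 24.
Seatings with Xiu beside Jae: treat them as a block with 2 internal orders, giving 2 × (3)! = 12.
Subtracting, 24 − 12 = 12.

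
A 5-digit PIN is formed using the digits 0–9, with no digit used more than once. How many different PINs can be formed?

30240

This is a permutation of 5 out of 10: P(10,5) = 10!/5!.
10 × 9 × 8 × 7 × 6 = 30240.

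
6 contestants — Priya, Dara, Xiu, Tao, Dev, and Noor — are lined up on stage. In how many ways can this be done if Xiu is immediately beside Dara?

240

Glue Xiu and Dara into one block (2 internal orders), leaving 5 units to arrange in a row.
That gives 2 × 5! = 2 × 120 = 240.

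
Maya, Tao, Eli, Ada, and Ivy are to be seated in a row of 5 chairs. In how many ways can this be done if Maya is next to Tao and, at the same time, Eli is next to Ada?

Treat {Maya,Tao} as one block (2 orders) and {Eli,Ada} as another (2 orders).
That leaves 3 units to arrange: 2 × 2 × 3! = 4 × 6 = 24.

24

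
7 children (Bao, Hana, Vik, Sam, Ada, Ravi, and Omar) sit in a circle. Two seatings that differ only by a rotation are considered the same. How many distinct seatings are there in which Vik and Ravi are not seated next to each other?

480

All circular seatings of 7 people number (6)! = 720.
Those with Vik next to Ravi: fuse the pair into one unit and seat 6 units around a circle — 2·(5)! = 240.
Subtracting, 720 − 240 = 480.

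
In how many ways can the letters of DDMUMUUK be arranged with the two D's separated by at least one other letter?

1260

Total arrangements of DDMUMUUK: 8!/(3!·2!·2!) = 1680.
If the two D's are adjacent, glue them into one block, leaving 7 items to arrange: (7)!/(3!·2!) = 420 ways.
Hence 1680 − 420 = 1260.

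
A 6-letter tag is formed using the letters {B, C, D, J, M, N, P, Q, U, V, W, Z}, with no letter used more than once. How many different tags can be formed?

665280

Choose and order 6 of the 12 symbols: the first letter has 12 options, the next 11, and so on down to 7.
12 × 11 × 10 × 9 × 8 × 7 = 665280.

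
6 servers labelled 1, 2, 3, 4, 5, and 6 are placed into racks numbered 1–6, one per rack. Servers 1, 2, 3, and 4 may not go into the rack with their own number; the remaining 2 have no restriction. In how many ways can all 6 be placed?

362

Let Aᵢ (for 1 ≤ i ≤ 4) be the placements that put server i in its forbidden rack. Any j of these fix j positions, leaving (6−j)! ways to fill the rest, and there are C(4,j) ways to pick which j.
By inclusion–exclusion, the number of valid placements is Σ_{j=0}^{4} (−1)^j C(4,j)·(6−j)!.
Computing: 720 − 480 + 144 − 24 + 2 = 362.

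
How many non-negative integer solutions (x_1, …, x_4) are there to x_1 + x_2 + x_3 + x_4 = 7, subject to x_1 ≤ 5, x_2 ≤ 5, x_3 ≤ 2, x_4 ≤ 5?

By stars and bars, unrestricted non-negative solutions to x_1+…+x_4 = 7 number C(7+3,3) = 120.
Subtract solutions that violate a single cap (substitute x_i' = x_i − (cap_i+1)): x_1 ≥ 6 gives C(4,3) = 4; x_2 ≥ 6 gives C(4,3) = 4; x_3 ≥ 3 gives C(7,3) = 35; x_4 ≥ 6 gives C(4,3) = 4. Together 47.
No two caps can be exceeded simultaneously, so the pair terms are all 0.
By inclusion–exclusion the count is 120 − 47 + 0 = 73.

73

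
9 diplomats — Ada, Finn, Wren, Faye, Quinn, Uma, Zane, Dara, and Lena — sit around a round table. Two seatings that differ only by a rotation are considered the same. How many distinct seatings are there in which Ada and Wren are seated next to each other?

Treat {Ada, Wren} as one unit (2 internal orders) and seat the resulting 8 units around the table: (7)! circular arrangements.
So 2 × (7)! = 2 × 5040 = 10080.

10080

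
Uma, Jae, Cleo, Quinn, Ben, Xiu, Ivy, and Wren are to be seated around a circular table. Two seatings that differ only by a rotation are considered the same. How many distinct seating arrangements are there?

Seat Uma anywhere (absorbing the rotational symmetry), then permute the other 7: (7)! = 5040.

5040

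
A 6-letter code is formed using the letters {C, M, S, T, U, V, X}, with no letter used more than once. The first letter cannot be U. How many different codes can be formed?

4320

The first letter has 7−1 = 6 choices (anything except U).
The remaining 5 letters are filled from the other 6 symbols without repetition: 6 × 5 × 4 × 3 × 2 = 720.
Total: 6 × 720 = 4320.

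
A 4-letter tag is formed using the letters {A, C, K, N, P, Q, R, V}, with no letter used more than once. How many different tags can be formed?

This is a permutation of 4 out of 8: P(8,4) = 8!/4!.
8 × 7 × 6 × 5 = 1680.

1680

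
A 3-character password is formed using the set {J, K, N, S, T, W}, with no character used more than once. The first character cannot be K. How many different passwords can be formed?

The first character has 6−1 = 5 choices (anything except K).
The remaining 2 characters are filled from the other 5 symbols without repetition: 5 × 4 = 20.
Total: 5 × 20 = 100.

100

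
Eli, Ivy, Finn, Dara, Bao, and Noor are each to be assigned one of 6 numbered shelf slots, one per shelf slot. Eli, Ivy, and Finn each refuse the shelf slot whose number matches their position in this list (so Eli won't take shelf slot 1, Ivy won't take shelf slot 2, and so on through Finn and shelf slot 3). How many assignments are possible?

426

Let Aᵢ (for i ∈ {1, 2, 3}) be the placements that put person i in their forbidden shelf slot. Any j of these fix j positions, leaving (6−j)! ways to fill the rest, and there are C(3,j) ways to pick which j.
By inclusion–exclusion, the number of valid placements is Σ_{j=0}^{3} (−1)^j C(3,j)·(6−j)!.
Computing: 720 − 360 + 72 − 6 = 426.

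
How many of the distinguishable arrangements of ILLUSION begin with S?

With the first slot taken by S, it remains to arrange the other 7 letters (ILLUION).
Those 7 letters have I appearing twice and L appearing twice, giving (7)!/(2!·2!) = 1260.

1260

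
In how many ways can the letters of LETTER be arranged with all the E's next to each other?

Treat the 2 copies of E as a single block. The multiset to arrange is then {EE, L, R, T, T}, 5 items in all.
That gives (5)!/(2!) = 60 arrangements.

60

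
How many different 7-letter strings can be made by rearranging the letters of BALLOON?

1260

BALLOON has 7 letters with L appearing twice and O appearing twice.
Dividing 7! = 5040 by 2!·2! = 4 for the repeated letters gives 1260.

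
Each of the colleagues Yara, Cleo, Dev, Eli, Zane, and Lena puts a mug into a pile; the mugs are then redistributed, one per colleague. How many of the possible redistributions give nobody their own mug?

265

This is the derangement count D_6: permutations of 6 items with no fixed point.
By inclusion–exclusion this is Σ_{j=0}^{6} (−1)^j C(6,j)·(6−j)!.
Computing: 720 − 720 + 360 − 120 + 30 − 6 + 1 = 265.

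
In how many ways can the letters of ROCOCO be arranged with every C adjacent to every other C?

Treat the 2 copies of C as a single block. The multiset to arrange is then {CC, O, O, O, R}, 5 items in all.
That gives (5)!/(3!) = 20 arrangements.

20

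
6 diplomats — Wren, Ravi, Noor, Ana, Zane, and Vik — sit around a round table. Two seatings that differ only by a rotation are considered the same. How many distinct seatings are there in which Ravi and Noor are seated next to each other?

Treat {Ravi, Noor} as one unit (2 internal orders) and seat the resulting 5 units around the table: (4)! circular arrangements.
So 2 × (4)! = 2 × 24 = 48.

48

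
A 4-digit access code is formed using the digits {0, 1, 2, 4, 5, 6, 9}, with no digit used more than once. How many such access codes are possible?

Choose and order 4 of the 7 symbols: the first digit has 7 options, the next 6, then 5, 4.
7 × 6 × 5 × 4 = 840.

840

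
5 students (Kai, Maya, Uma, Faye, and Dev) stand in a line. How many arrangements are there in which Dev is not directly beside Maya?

There are 5! = 120 arrangements in all. If Dev and Maya are adjacent, merging them into one block gives 2·(4)! = 48 arrangements.
Complementary counting: 120 − 48 = 72.

72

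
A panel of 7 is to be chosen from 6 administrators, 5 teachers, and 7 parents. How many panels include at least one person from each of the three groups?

28987

With no constraint there are C(18,7) = 31824 possible selections.
Subtract selections that omit an entire group: no administrators → C(12,7) = 792; no teachers → C(13,7) = 1716; no parents → C(11,7) = 330.
Add back selections omitting two groups (i.e. drawn from a single group): C(6,7) + C(5,7) + C(7,7) = 1.
By inclusion–exclusion: 31824 − 2838 + 1 = 28987.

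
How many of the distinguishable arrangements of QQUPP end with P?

12

Fix P in the last position and arrange the remaining 4 letters.
Those 4 letters have Q appearing twice, giving (4)!/(2!) = 12.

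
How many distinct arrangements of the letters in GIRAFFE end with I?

360

With the last slot taken by I, it remains to arrange the other 6 letters (GRAFFE).
Those 6 letters have F appearing twice, giving (6)!/(2!) = 360.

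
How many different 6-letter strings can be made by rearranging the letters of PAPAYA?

60

PAPAYA has 6 letters with A appearing 3 times and P appearing twice.
So there are 6! / (3!·2!) = 60 distinguishable arrangements.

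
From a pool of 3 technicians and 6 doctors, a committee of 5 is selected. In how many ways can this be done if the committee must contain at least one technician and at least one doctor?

With no constraint there are C(9,5) = 126 possible selections.
Subtract selections that omit an entire group: no technicians → C(6,5) = 6; no doctors → C(3,5) = 0.
Both groups omitted at once is impossible, so 126 − 6 = 120.

120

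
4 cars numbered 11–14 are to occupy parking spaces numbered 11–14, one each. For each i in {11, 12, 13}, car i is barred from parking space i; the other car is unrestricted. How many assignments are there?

Let Aᵢ (for i ∈ {11, 12, 13}) be the placements that put car i in its forbidden parking space. Any j of these fix j positions, leaving (4−j)! ways to fill the rest, and there are C(3,j) ways to pick which j.
By inclusion–exclusion, the number of valid placements is Σ_{j=0}^{3} (−1)^j C(3,j)·(4−j)!.
Computing: 24 − 18 + 6 − 1 = 11.

11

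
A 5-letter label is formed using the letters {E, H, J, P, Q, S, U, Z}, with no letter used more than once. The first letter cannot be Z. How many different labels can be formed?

The first letter has 8−1 = 7 choices (anything except Z).
The remaining 4 letters are filled from the other 7 symbols without repetition: 7 × 6 × 5 × 4 = 840.
Total: 7 × 840 = 5880.

5880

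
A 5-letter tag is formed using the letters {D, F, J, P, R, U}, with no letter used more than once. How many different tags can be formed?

With no repetition, fill the 5 letters in order: 6 choices, then 5, down to 2.
That product is 6 × 5 × 4 × 3 × 2 = 720.

720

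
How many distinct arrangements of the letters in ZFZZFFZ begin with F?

15

Fix F in the first position and arrange the remaining 6 letters.
Those 6 letters have F appearing twice and Z appearing 4 times, giving (6)!/(4!·2!) = 15.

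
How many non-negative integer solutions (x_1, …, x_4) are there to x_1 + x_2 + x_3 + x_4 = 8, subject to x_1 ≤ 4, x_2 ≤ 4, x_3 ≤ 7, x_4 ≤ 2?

70

By stars and bars, unrestricted non-negative solutions to x_1+…+x_4 = 8 number C(8+3,3) = 165.
Subtract solutions that violate a single cap (substitute x_i' = x_i − (cap_i+1)): x_1 ≥ 5 gives C(6,3) = 20; x_2 ≥ 5 gives C(6,3) = 20; x_3 ≥ 8 gives C(3,3) = 1; x_4 ≥ 3 gives C(8,3) = 56. Together 97.
Add back pairs where two caps are both exceeded: 0 + 0 + 1 + 0 + 1 + 0 = 2.
By inclusion–exclusion the count is 165 − 97 + 2 = 70.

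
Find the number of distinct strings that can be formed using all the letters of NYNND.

20

Letter multiplicities in NYNND: D×1, N×3, Y×1.
Dividing 5! = 120 by 3! = 6 for the repeated letters gives 20.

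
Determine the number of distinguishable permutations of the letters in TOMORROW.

3360

TOMORROW has 8 letters with O appearing 3 times and R appearing twice.
So there are 8! / (3!·2!) = 3360 distinguishable arrangements.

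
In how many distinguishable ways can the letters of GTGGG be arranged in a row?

Letter multiplicities in GTGGG: G×4, T×1.
So there are 5! / (4!) = 5 distinguishable arrangements.

5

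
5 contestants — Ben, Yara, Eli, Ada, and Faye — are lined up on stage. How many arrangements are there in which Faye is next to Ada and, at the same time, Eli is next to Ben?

24

Treat {Faye,Ada} as one block (2 orders) and {Eli,Ben} as another (2 orders).
That leaves 3 units to arrange: 2 × 2 × 3! = 4 × 6 = 24.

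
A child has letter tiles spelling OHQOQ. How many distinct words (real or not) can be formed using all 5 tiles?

Letter multiplicities in OHQOQ: H×1, O×2, Q×2.
So there are 5! / (2!·2!) = 30 distinguishable arrangements.

30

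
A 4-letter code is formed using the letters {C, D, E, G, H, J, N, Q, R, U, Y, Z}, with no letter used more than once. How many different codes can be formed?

Choose and order 4 of the 12 symbols: the first letter has 12 options, the next 11, then 10, 9.
That product is 12 × 11 × 10 × 9 = 11880.

11880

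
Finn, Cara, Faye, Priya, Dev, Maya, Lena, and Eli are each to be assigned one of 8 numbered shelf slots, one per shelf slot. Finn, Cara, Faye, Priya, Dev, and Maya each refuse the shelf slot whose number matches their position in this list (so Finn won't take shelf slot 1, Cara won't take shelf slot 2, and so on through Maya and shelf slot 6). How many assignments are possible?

Let Aᵢ (for 1 ≤ i ≤ 6) be the placements that put person i in their forbidden shelf slot. Any j of these fix j positions, leaving (8−j)! ways to fill the rest, and there are C(6,j) ways to pick which j.
By inclusion–exclusion, the number of valid placements is Σ_{j=0}^{6} (−1)^j C(6,j)·(8−j)!.
Computing: 40320 − 30240 + 10800 − 2400 + 360 − 36 + 2 = 18806.

18806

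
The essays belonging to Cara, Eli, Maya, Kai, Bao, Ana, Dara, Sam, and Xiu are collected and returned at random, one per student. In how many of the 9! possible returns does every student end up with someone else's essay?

133496

This is the derangement count D_9: permutations of 9 items with no fixed point.
By inclusion–exclusion this is Σ_{j=0}^{9} (−1)^j C(9,j)·(9−j)!.
Computing: 362880 − 362880 + 181440 − 60480 + 15120 − 3024 + 504 − 72 + 9 − 1 = 133496.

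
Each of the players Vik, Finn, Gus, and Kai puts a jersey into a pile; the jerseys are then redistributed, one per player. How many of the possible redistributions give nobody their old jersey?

9

This is the derangement count D_4: permutations of 4 items with no fixed point.
By inclusion–exclusion this is Σ_{j=0}^{4} (−1)^j C(4,j)·(4−j)!.
Computing: 24 − 24 + 12 − 4 + 1 = 9.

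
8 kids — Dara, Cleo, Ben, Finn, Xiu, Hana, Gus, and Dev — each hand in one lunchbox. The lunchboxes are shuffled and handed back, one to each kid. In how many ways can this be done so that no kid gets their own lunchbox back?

Let Aᵢ be the assignments in which kid i gets their own lunchbox. We want the size of the complement of A₁∪…∪A_8.
By inclusion–exclusion this is Σ_{j=0}^{8} (−1)^j C(8,j)·(8−j)!.
Computing: 40320 − 40320 + 20160 − 6720 + 1680 − 336 + 56 − 8 + 1 = 14833.

14833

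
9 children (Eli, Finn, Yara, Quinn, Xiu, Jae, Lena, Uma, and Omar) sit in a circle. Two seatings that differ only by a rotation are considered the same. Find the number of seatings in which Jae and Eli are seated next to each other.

10080

Treat {Jae, Eli} as one unit (2 internal orders) and seat the resulting 8 units around the table: (7)! circular arrangements.
So 2 × (7)! = 2 × 5040 = 10080.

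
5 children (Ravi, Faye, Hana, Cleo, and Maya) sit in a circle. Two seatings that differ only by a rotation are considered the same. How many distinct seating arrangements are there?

Seat Ravi anywhere (absorbing the rotational symmetry), then permute the other 4: (4)! = 24.

24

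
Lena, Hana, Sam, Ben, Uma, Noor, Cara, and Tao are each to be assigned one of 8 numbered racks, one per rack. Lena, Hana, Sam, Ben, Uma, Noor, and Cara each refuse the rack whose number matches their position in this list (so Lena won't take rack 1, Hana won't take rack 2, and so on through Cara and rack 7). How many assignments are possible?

Let Aᵢ (for 1 ≤ i ≤ 7) be the placements that put person i in their forbidden rack. Any j of these fix j positions, leaving (8−j)! ways to fill the rest, and there are C(7,j) ways to pick which j.
By inclusion–exclusion, the number of valid placements is Σ_{j=0}^{7} (−1)^j C(7,j)·(8−j)!.
Computing: 40320 − 35280 + 15120 − 4200 + 840 − 126 + 14 − 1 = 16687.

16687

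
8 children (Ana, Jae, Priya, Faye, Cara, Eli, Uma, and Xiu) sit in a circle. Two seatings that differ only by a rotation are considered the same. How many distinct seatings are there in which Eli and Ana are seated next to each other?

1440

Glue Eli and Ana into a block (2 internal orders). Seating 7 units around a circle gives (6)! arrangements.
So 2 × (6)! = 2 × 720 = 1440.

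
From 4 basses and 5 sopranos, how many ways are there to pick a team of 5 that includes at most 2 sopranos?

Split by how many sopranos are chosen (0 through 2).
Sum: C(5,0)·C(4,5) + C(5,1)·C(4,4) + C(5,2)·C(4,3) = 0 + 5 + 40 = 45.

45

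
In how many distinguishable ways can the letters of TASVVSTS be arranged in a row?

Letter multiplicities in TASVVSTS: A×1, S×3, T×2, V×2.
The number of distinct arrangements is 8!/(3!·2!·2!) = 40320/24 = 1680.

1680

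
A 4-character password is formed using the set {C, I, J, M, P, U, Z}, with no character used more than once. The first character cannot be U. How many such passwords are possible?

The first character has 7−1 = 6 choices (anything except U).
The remaining 3 characters are filled from the other 6 symbols without repetition: 6 × 5 × 4 = 120.
Total: 6 × 120 = 720.

720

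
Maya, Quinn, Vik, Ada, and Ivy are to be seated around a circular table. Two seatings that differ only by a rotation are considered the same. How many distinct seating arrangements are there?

Fix one person's seat to break rotational symmetry; the remaining 4 people can be arranged in (4)! = 24 ways.

24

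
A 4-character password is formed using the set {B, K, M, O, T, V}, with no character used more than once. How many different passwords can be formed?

360

With no repetition, fill the 4 characters in order: 6 choices, then 5, down to 3.
6 × 5 × 4 × 3 = 360.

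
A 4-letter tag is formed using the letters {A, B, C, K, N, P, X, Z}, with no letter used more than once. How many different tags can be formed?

1680

Choose and order 4 of the 8 symbols: the first letter has 8 options, the next 7, then 6, 5.
8 × 7 × 6 × 5 = 1680.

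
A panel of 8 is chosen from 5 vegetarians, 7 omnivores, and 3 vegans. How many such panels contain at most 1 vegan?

2871

Split by how many vegans are chosen (0 through 1).
Sum: C(3,0)·C(12,8) + C(3,1)·C(12,7) = 495 + 2376 = 2871.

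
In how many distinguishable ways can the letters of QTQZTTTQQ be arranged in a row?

630

Letter multiplicities in QTQZTTTQQ: Q×4, T×4, Z×1.
So there are 9! / (4!·4!) = 630 distinguishable arrangements.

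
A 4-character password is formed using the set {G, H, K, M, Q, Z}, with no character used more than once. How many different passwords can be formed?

This is a permutation of 4 out of 6: P(6,4) = 6!/2!.
6 × 5 × 4 × 3 = 360.

360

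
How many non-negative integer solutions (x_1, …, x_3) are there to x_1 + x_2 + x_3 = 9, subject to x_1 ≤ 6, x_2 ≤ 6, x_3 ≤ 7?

By stars and bars, unrestricted non-negative solutions to x_1+…+x_3 = 9 number C(9+2,2) = 55.
Subtract solutions that violate a single cap (substitute x_i' = x_i − (cap_i+1)): x_1 ≥ 7 gives C(4,2) = 6; x_2 ≥ 7 gives C(4,2) = 6; x_3 ≥ 8 gives C(3,2) = 3. Together 15.
No two caps can be exceeded simultaneously, so the pair terms are all 0.
By inclusion–exclusion the count is 55 − 15 + 0 = 40.

40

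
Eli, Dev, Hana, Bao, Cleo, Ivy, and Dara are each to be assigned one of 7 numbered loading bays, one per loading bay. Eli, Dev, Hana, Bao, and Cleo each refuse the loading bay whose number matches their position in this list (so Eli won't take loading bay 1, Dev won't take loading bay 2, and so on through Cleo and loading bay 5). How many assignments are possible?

Let Aᵢ (for 1 ≤ i ≤ 5) be the placements that put person i in their forbidden loading bay. Any j of these fix j positions, leaving (7−j)! ways to fill the rest, and there are C(5,j) ways to pick which j.
By inclusion–exclusion, the number of valid placements is Σ_{j=0}^{5} (−1)^j C(5,j)·(7−j)!.
Computing: 5040 − 3600 + 1200 − 240 + 30 − 2 = 2428.

2428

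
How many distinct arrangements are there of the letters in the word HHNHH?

5

Letter multiplicities in HHNHH: H×4, N×1.
The number of distinct arrangements is 5!/(4!) = 120/24 = 5.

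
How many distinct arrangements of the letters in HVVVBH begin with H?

Fix H in the first position and arrange the remaining 5 letters.
Those 5 letters have V appearing 3 times, giving (5)!/(3!) = 20.

20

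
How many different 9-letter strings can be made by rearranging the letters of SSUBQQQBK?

15120

Letter multiplicities in SSUBQQQBK: B×2, K×1, Q×3, S×2, U×1.
The number of distinct arrangements is 9!/(3!·2!·2!) = 362880/24 = 15120.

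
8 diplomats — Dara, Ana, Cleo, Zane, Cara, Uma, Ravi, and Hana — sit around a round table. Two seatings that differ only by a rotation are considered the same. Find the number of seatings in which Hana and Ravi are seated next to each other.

Treat {Hana, Ravi} as one unit (2 internal orders) and seat the resulting 7 units around the table: (6)! circular arrangements.
So 2 × (6)! = 2 × 720 = 1440.

1440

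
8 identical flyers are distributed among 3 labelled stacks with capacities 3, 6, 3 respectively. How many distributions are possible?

Without the upper bounds there are C(10,2) = 45 ways to split 8 among 3 stacks.
Subtract solutions that violate a single cap (substitute x_i' = x_i − (cap_i+1)): x_1 ≥ 4 gives C(6,2) = 15; x_2 ≥ 7 gives C(3,2) = 3; x_3 ≥ 4 gives C(6,2) = 15. Together 33.
Add back pairs where two caps are both exceeded: 0 + 1 + 0 = 1.
By inclusion–exclusion the count is 45 − 33 + 1 = 13.

13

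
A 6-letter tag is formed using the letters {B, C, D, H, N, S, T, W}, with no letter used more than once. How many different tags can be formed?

With no repetition, fill the 6 letters in order: 8 choices, then 7, down to 3.
8 × 7 × 6 × 5 × 4 × 3 = 20160.

20160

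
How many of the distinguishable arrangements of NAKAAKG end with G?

Fix G in the last position and arrange the remaining 6 letters.
Those 6 letters have A appearing 3 times and K appearing twice, giving (6)!/(3!·2!) = 60.

60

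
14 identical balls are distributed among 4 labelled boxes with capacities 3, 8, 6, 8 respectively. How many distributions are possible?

By stars and bars, unrestricted non-negative solutions to x_1+…+x_4 = 14 number C(14+3,3) = 680.
Subtract solutions that violate a single cap (substitute x_i' = x_i − (cap_i+1)): x_1 ≥ 4 gives C(13,3) = 286; x_2 ≥ 9 gives C(8,3) = 56; x_3 ≥ 7 gives C(10,3) = 120; x_4 ≥ 9 gives C(8,3) = 56. Together 518.
Add back pairs where two caps are both exceeded: 4 + 20 + 4 + 0 + 0 + 0 = 28.
By inclusion–exclusion the count is 680 − 518 + 28 = 190.

190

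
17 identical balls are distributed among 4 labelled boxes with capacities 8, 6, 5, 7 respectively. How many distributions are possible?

Without the upper bounds there are C(20,3) = 1140 ways to split 17 among 4 boxes.
Subtract solutions that violate a single cap (substitute x_i' = x_i − (cap_i+1)): x_1 ≥ 9 gives C(11,3) = 165; x_2 ≥ 7 gives C(13,3) = 286; x_3 ≥ 6 gives C(14,3) = 364; x_4 ≥ 8 gives C(12,3) = 220. Together 1035.
Add back pairs where two caps are both exceeded: 4 + 10 + 1 + 35 + 10 + 20 = 80.
By inclusion–exclusion the count is 1140 − 1035 + 80 = 185.

185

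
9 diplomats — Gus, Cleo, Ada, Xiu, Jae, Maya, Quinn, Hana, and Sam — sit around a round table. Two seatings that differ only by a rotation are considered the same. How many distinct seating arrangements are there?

40320

Around a circle, 9 distinct people have 9!/9 = (8)! = 40320 rotationally distinct seatings.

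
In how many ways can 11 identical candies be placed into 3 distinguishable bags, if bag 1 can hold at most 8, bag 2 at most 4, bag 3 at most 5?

24

Ignoring the caps, the number of non-negative solutions to x_1+…+x_3 = 11 is C(13,2) = 78.
Subtract solutions that violate a single cap (substitute x_i' = x_i − (cap_i+1)): x_1 ≥ 9 gives C(4,2) = 6; x_2 ≥ 5 gives C(8,2) = 28; x_3 ≥ 6 gives C(7,2) = 21. Together 55.
Add back pairs where two caps are both exceeded: 0 + 0 + 1 = 1.
By inclusion–exclusion the count is 78 − 55 + 1 = 24.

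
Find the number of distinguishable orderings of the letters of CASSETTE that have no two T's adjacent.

There are 8!/(2!·2!·2!) = 5040 arrangements of CASSETTE in total.
Arrangements with the T's together: treat TT as one letter, giving (7)!/(2!·2!) = 1260.
Subtracting, 5040 − 1260 = 3780 arrangements keep the T's apart.

3780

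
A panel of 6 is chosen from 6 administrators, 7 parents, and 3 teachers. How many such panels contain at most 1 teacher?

Split by how many teachers are chosen (0 through 1).
Sum: C(3,0)·C(13,6) + C(3,1)·C(13,5) = 1716 + 3861 = 5577.

5577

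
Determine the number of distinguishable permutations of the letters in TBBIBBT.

Letter multiplicities in TBBIBBT: B×4, I×1, T×2.
The number of distinct arrangements is 7!/(4!·2!) = 5040/48 = 105.

105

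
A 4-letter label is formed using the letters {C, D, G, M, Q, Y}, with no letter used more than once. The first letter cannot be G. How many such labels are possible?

The first letter has 6−1 = 5 choices (anything except G).
The remaining 3 letters are filled from the other 5 symbols without repetition: 5 × 4 × 3 = 60.
Total: 5 × 60 = 300.

300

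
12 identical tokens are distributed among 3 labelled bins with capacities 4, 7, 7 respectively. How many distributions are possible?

By stars and bars, unrestricted non-negative solutions to x_1+…+x_3 = 12 number C(12+2,2) = 91.
Subtract solutions that violate a single cap (substitute x_i' = x_i − (cap_i+1)): x_1 ≥ 5 gives C(9,2) = 36; x_2 ≥ 8 gives C(6,2) = 15; x_3 ≥ 8 gives C(6,2) = 15. Together 66.
No two caps can be exceeded simultaneously, so the pair terms are all 0.
By inclusion–exclusion the count is 91 − 66 + 0 = 25.

25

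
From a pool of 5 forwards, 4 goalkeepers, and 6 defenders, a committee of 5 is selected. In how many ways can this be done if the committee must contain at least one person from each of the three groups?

Total 5-person selections from all 15: C(15,5) = 3003.
Subtract selections that omit an entire group: no forwards → C(10,5) = 252; no goalkeepers → C(11,5) = 462; no defenders → C(9,5) = 126.
Add back selections omitting two groups (i.e. drawn from a single group): C(5,5) + C(4,5) + C(6,5) = 7.
By inclusion–exclusion: 3003 − 840 + 7 = 2170.

2170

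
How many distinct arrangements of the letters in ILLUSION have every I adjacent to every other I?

Treat the 2 copies of I as a single block. The multiset to arrange is then {II, L, L, N, O, S, U}, 7 items in all.
That gives (7)!/(2!) = 2520 arrangements.

2520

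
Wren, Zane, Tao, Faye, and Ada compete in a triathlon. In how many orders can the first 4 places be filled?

There are 5 choices for 1st place, 4 for 2nd, and so on down to 2 for position 4.
That gives 5 × 4 × 3 × 2 = 120.

120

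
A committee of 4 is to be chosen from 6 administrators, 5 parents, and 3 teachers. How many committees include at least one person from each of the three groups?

With no constraint there are C(14,4) = 1001 possible selections.
Subtract selections that omit an entire group: no administrators → C(8,4) = 70; no parents → C(9,4) = 126; no teachers → C(11,4) = 330.
Add back selections omitting two groups (i.e. drawn from a single group): C(6,4) + C(5,4) + C(3,4) = 20.
By inclusion–exclusion: 1001 − 526 + 20 = 495.

495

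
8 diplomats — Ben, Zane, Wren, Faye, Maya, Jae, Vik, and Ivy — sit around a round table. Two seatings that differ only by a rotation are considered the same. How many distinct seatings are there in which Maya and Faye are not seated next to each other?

Without the restriction there are (7)! = 5040 seatings.
Seatings with Maya beside Faye: treat them as a block with 2 internal orders, giving 2 × (6)! = 1440.
Subtracting, 5040 − 1440 = 3600.

3600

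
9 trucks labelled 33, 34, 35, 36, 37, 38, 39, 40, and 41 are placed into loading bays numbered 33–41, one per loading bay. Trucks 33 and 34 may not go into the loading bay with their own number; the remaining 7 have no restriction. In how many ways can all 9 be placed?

287280

Let Aᵢ (for i ∈ {33, 34}) be the placements that put truck i in its forbidden loading bay. Any j of these fix j positions, leaving (9−j)! ways to fill the rest, and there are C(2,j) ways to pick which j.
By inclusion–exclusion, the number of valid placements is Σ_{j=0}^{2} (−1)^j C(2,j)·(9−j)!.
Computing: 362880 − 80640 + 5040 = 287280.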